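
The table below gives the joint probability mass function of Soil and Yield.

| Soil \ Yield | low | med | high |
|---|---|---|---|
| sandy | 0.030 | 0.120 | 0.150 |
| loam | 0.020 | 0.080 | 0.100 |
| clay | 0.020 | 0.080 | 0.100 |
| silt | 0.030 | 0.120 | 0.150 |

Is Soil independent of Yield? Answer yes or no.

yes

Every cell satisfies P(Soil,Yield) = P(Soil)·P(Yield). For instance P(Soil=silt) = 0.300, P(Yield=high) = 0.500, and 0.300×0.500 = 0.150 matches the joint entry. So Soil and Yield are independent.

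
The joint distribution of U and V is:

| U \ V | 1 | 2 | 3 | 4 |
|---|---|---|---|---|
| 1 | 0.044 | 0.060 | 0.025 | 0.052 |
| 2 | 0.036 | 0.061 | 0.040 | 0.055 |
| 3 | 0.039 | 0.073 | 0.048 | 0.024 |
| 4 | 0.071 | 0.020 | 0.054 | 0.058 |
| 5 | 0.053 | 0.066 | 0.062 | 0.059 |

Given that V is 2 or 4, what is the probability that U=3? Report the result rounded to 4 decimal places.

P(V=2) = 0.060 + 0.061 + 0.073 + 0.020 + 0.066 = 0.280.
P(V=4) = 0.052 + 0.055 + 0.024 + 0.058 + 0.059 = 0.248.
P(V ∈ {2, 4}) = 0.280 + 0.248 = 0.528; P(U=3, V ∈ {2, 4}) = 0.073 + 0.024 = 0.097.
P(U=3 | V ∈ {2, 4}) = 0.097/0.528 = 0.1837.

0.1837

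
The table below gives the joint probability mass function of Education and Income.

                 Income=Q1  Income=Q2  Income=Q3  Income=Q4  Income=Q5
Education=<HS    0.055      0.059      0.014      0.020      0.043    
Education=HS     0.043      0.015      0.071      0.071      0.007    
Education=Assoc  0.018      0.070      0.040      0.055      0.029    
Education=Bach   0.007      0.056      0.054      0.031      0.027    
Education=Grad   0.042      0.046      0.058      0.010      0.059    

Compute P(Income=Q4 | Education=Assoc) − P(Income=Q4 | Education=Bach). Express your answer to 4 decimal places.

0.0823

P(Education=Assoc) = 0.018 + 0.070 + 0.040 + 0.055 + 0.029 = 0.212; P(Income=Q4 | Education=Assoc) = 0.055/0.212 = 0.25943.
P(Education=Bach) = 0.007 + 0.056 + 0.054 + 0.031 + 0.027 = 0.175; P(Income=Q4 | Education=Bach) = 0.031/0.175 = 0.17714.
Difference = 0.0823.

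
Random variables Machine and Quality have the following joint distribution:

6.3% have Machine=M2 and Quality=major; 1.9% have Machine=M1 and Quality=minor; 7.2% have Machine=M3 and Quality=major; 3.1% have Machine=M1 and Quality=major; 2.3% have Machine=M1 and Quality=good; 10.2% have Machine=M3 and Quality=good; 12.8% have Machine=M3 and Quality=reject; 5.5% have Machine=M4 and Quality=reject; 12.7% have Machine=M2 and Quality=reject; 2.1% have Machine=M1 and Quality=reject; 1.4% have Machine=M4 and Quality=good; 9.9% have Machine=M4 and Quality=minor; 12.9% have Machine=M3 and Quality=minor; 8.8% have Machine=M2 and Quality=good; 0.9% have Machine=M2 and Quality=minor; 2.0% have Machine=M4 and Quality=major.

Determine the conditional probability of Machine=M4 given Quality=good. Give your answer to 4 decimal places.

0.0617

P(Quality=good) = 0.023 + 0.088 + 0.102 + 0.014 = 0.227.
P(Machine=M4 | Quality=good) = 0.014/0.227 = 0.0617.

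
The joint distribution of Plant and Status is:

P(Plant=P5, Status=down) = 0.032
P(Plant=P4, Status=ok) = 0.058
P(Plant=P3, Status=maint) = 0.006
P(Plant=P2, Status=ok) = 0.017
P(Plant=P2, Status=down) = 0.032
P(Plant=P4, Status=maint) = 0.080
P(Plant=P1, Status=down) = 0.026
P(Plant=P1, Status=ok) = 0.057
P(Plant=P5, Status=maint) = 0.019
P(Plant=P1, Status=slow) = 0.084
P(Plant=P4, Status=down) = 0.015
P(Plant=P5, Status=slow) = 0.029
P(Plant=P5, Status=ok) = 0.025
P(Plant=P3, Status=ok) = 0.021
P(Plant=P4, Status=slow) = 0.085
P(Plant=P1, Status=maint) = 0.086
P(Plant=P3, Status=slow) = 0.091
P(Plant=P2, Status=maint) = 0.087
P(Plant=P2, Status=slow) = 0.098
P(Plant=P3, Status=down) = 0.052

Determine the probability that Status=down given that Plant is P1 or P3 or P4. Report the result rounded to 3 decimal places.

0.141

P(Plant=P1) = 0.057 + 0.084 + 0.026 + 0.086 = 0.253.
P(Plant=P3) = 0.021 + 0.091 + 0.052 + 0.006 = 0.170.
P(Plant=P4) = 0.058 + 0.085 + 0.015 + 0.080 = 0.238.
P(Plant ∈ {P1, P3, P4}) = 0.253 + 0.170 + 0.238 = 0.661; P(Status=down, Plant ∈ {P1, P3, P4}) = 0.026 + 0.052 + 0.015 = 0.093.
P(Status=down | Plant ∈ {P1, P3, P4}) = 0.093/0.661 = 0.141.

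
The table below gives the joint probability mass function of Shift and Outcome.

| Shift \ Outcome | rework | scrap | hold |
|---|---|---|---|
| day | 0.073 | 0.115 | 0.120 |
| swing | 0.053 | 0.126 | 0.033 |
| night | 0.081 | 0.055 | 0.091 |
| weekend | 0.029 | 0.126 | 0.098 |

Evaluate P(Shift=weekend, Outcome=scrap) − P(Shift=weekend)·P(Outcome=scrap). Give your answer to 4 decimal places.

P(Shift=weekend) = 0.029 + 0.126 + 0.098 = 0.253.
P(Outcome=scrap) = 0.115 + 0.126 + 0.055 + 0.126 = 0.422.
P(Shift=weekend, Outcome=scrap) − P(Shift=weekend)P(Outcome=scrap) = 0.126 − 0.253×0.422 = 0.0192.

0.0192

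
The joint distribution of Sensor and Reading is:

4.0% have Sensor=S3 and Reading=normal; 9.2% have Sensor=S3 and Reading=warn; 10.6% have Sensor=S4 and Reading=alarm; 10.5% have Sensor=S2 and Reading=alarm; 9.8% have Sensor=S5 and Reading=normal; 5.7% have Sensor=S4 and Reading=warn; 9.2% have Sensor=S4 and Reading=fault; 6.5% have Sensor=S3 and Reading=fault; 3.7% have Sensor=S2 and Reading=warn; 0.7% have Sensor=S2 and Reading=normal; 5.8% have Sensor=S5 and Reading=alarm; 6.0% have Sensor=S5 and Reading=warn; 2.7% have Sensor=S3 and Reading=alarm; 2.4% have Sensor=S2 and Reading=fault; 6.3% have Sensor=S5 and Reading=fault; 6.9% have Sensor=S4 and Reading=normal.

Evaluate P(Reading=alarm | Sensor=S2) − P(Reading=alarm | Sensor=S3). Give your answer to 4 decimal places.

P(Sensor=S2) = 0.007 + 0.037 + 0.105 + 0.024 = 0.173; P(Reading=alarm | Sensor=S2) = 0.105/0.173 = 0.60694.
P(Sensor=S3) = 0.040 + 0.092 + 0.027 + 0.065 = 0.224; P(Reading=alarm | Sensor=S3) = 0.027/0.224 = 0.12054.
Difference = 0.4864.

0.4864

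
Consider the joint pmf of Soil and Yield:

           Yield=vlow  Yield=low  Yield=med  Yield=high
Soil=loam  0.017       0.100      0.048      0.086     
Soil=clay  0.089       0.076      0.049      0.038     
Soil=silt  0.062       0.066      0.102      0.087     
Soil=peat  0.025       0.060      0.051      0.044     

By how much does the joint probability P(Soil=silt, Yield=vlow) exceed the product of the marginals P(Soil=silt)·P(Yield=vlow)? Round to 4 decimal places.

0.0008

P(Soil=silt) = 0.062 + 0.066 + 0.102 + 0.087 = 0.317.
P(Yield=vlow) = 0.017 + 0.089 + 0.062 + 0.025 = 0.193.
P(Soil=silt, Yield=vlow) − P(Soil=silt)P(Yield=vlow) = 0.062 − 0.317×0.193 = 0.0008.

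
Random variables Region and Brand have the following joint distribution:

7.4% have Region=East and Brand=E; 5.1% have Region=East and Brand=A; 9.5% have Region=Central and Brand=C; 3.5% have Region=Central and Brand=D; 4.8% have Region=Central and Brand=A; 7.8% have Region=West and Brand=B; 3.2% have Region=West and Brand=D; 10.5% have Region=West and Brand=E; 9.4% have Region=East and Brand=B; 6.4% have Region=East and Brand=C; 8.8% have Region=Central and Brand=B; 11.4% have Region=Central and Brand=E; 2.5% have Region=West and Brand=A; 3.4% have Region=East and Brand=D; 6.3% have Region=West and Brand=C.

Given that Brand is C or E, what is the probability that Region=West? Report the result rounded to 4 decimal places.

P(Brand=C) = 0.064 + 0.063 + 0.095 = 0.222.
P(Brand=E) = 0.074 + 0.105 + 0.114 = 0.293.
P(Brand ∈ {C, E}) = 0.222 + 0.293 = 0.515; P(Region=West, Brand ∈ {C, E}) = 0.063 + 0.105 = 0.168.
P(Region=West | Brand ∈ {C, E}) = 0.168/0.515 = 0.3262.

0.3262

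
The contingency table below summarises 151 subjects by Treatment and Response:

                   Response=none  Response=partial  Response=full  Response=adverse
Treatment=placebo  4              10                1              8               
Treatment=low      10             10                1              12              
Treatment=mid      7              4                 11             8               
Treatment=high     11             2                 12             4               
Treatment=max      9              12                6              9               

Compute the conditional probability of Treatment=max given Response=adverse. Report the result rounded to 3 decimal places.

Total with Response=adverse: 8 + 12 + 8 + 4 + 9 = 41.
P(Treatment=max | Response=adverse) = 9/41 = 0.220.

0.220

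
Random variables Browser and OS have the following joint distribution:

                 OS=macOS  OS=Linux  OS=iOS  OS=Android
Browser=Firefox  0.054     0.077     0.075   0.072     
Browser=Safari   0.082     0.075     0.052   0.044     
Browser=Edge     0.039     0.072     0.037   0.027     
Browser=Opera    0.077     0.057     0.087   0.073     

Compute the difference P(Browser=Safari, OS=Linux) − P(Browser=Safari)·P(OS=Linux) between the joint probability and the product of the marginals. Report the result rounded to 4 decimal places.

0.0039

P(Browser=Safari) = 0.082 + 0.075 + 0.052 + 0.044 = 0.253.
P(OS=Linux) = 0.077 + 0.075 + 0.072 + 0.057 = 0.281.
P(Browser=Safari, OS=Linux) − P(Browser=Safari)P(OS=Linux) = 0.075 − 0.253×0.281 = 0.0039.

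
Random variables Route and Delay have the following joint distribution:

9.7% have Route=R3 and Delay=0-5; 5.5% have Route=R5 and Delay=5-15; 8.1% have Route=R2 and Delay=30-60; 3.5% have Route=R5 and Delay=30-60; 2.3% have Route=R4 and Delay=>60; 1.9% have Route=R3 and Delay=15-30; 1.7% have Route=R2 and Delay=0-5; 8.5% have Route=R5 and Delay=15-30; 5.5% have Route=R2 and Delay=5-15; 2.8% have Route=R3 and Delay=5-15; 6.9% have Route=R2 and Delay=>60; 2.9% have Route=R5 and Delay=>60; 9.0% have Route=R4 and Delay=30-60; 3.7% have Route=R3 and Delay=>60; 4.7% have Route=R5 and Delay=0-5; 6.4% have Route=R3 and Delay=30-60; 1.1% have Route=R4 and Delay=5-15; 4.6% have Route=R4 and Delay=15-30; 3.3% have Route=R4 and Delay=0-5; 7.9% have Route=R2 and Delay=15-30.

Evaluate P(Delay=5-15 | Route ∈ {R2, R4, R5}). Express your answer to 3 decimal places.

P(Route=R2) = 0.017 + 0.055 + 0.079 + 0.081 + 0.069 = 0.301.
P(Route=R4) = 0.033 + 0.011 + 0.046 + 0.090 + 0.023 = 0.203.
P(Route=R5) = 0.047 + 0.055 + 0.085 + 0.035 + 0.029 = 0.251.
P(Route ∈ {R2, R4, R5}) = 0.301 + 0.203 + 0.251 = 0.755; P(Delay=5-15, Route ∈ {R2, R4, R5}) = 0.055 + 0.011 + 0.055 = 0.121.
P(Delay=5-15 | Route ∈ {R2, R4, R5}) = 0.121/0.755 = 0.160.

0.160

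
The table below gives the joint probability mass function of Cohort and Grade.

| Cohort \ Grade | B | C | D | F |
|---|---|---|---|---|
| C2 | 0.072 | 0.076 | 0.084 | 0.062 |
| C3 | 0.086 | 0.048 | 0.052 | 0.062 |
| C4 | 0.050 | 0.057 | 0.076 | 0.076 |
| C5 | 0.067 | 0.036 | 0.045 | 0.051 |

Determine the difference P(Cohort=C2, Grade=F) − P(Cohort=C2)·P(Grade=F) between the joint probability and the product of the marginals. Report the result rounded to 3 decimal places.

-0.012

P(Cohort=C2) = 0.072 + 0.076 + 0.084 + 0.062 = 0.294.
P(Grade=F) = 0.062 + 0.062 + 0.076 + 0.051 = 0.251.
P(Cohort=C2, Grade=F) − P(Cohort=C2)P(Grade=F) = 0.062 − 0.294×0.251 = -0.012.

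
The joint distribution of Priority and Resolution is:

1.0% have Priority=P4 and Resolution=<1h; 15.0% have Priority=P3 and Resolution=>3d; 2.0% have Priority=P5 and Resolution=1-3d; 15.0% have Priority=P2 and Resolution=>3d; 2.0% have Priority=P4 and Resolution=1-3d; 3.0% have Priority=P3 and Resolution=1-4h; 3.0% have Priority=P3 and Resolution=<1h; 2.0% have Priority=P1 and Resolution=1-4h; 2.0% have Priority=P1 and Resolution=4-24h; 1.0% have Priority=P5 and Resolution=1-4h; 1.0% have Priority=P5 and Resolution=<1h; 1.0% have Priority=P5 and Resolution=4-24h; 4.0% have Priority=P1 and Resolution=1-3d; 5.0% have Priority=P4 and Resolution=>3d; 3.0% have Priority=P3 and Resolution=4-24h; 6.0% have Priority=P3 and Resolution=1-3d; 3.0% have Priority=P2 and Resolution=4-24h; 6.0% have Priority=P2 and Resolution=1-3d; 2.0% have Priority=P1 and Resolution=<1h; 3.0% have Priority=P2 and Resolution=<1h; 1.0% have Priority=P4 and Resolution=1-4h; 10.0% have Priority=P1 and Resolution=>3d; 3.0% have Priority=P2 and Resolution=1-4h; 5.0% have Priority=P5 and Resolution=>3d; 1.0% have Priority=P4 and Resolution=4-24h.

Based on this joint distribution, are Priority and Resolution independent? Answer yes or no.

Every cell satisfies P(Priority,Resolution) = P(Priority)·P(Resolution). For instance P(Priority=P3) = 0.300, P(Resolution=1-3d) = 0.200, and 0.300×0.200 = 0.060 matches the joint entry. So Priority and Resolution are independent.

yes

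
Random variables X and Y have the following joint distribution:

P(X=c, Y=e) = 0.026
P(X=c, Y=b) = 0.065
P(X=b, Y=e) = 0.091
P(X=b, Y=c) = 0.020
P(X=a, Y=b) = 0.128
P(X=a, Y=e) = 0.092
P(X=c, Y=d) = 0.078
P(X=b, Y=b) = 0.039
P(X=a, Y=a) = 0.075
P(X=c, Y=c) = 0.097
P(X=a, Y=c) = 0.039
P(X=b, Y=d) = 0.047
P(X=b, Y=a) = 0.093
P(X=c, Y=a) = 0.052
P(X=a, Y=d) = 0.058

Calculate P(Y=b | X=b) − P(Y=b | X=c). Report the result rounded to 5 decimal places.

P(X=b) = 0.093 + 0.039 + 0.020 + 0.047 + 0.091 = 0.290; P(Y=b | X=b) = 0.039/0.290 = 0.134483.
P(X=c) = 0.052 + 0.065 + 0.097 + 0.078 + 0.026 = 0.318; P(Y=b | X=c) = 0.065/0.318 = 0.204403.
Difference = -0.06992.

-0.06992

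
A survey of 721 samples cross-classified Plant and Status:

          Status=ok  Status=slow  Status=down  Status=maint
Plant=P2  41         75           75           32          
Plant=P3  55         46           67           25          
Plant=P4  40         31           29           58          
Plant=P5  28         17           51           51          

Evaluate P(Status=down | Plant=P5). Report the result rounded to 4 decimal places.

Total with Plant=P5: 28 + 17 + 51 + 51 = 147.
P(Status=down | Plant=P5) = 51/147 = 0.3469.

0.3469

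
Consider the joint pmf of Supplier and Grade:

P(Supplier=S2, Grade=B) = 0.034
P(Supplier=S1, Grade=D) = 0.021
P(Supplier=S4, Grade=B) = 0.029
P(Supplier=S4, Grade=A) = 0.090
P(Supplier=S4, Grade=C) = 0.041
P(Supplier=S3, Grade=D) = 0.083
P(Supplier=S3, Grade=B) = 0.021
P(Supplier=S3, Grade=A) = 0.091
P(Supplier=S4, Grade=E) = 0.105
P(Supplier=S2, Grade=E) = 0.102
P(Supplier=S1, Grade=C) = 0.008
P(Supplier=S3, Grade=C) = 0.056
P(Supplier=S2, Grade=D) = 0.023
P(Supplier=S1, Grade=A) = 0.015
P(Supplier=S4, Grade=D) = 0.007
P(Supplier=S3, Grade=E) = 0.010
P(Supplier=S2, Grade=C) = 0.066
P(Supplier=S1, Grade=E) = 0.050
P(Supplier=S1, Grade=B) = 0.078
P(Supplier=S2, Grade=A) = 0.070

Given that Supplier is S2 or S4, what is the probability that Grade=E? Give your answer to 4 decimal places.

P(Supplier=S2) = 0.070 + 0.034 + 0.066 + 0.023 + 0.102 = 0.295.
P(Supplier=S4) = 0.090 + 0.029 + 0.041 + 0.007 + 0.105 = 0.272.
P(Supplier ∈ {S2, S4}) = 0.295 + 0.272 = 0.567; P(Grade=E, Supplier ∈ {S2, S4}) = 0.102 + 0.105 = 0.207.
P(Grade=E | Supplier ∈ {S2, S4}) = 0.207/0.567 = 0.3651.

0.3651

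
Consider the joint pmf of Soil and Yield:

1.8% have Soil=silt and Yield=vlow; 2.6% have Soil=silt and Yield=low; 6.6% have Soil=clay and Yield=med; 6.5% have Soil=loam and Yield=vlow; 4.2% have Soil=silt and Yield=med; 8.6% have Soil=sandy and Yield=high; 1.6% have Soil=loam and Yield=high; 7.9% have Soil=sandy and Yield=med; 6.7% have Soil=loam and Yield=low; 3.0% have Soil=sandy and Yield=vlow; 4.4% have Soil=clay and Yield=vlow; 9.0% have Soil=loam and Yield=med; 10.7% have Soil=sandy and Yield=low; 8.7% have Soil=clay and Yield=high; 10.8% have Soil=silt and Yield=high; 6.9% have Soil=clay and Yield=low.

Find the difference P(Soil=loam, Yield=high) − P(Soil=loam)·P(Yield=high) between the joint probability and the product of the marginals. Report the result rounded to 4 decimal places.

P(Soil=loam) = 0.065 + 0.067 + 0.090 + 0.016 = 0.238.
P(Yield=high) = 0.086 + 0.016 + 0.087 + 0.108 = 0.297.
P(Soil=loam, Yield=high) − P(Soil=loam)P(Yield=high) = 0.016 − 0.238×0.297 = -0.0547.

-0.0547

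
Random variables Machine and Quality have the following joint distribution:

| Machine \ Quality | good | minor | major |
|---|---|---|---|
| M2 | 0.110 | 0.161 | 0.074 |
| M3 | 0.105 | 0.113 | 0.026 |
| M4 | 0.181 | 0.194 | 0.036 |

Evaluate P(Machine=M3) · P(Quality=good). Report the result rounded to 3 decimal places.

0.097

P(Machine=M3) = 0.105 + 0.113 + 0.026 = 0.244.
P(Quality=good) = 0.110 + 0.105 + 0.181 = 0.396.
Product: 0.244 × 0.396 = 0.097.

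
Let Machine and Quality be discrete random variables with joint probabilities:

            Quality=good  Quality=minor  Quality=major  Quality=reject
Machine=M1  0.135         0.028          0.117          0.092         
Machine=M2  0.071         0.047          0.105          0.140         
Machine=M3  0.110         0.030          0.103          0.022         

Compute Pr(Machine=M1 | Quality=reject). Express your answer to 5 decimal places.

P(Quality=reject) = 0.092 + 0.140 + 0.022 = 0.254.
P(Machine=M1 | Quality=reject) = 0.092/0.254 = 0.36220.

0.36220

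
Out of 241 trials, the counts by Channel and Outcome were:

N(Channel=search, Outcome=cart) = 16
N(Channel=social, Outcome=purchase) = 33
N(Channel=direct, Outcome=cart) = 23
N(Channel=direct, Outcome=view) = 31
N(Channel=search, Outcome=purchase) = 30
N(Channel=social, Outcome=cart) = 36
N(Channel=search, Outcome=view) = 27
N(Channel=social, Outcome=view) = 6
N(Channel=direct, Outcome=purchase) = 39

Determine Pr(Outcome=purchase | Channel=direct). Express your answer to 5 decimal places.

Total with Channel=direct: 31 + 23 + 39 = 93.
P(Outcome=purchase | Channel=direct) = 39/93 = 0.41935.

0.41935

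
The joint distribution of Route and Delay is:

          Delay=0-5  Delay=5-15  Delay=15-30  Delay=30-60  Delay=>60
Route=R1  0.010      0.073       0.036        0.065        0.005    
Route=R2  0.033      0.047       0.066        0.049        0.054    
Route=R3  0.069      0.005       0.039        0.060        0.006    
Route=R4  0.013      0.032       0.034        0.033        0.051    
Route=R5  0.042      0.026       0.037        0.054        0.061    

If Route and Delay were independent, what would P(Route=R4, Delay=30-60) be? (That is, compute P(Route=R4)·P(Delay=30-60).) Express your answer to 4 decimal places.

P(Route=R4) = 0.013 + 0.032 + 0.034 + 0.033 + 0.051 = 0.163.
P(Delay=30-60) = 0.065 + 0.049 + 0.060 + 0.033 + 0.054 = 0.261.
Product: 0.163 × 0.261 = 0.0425.

0.0425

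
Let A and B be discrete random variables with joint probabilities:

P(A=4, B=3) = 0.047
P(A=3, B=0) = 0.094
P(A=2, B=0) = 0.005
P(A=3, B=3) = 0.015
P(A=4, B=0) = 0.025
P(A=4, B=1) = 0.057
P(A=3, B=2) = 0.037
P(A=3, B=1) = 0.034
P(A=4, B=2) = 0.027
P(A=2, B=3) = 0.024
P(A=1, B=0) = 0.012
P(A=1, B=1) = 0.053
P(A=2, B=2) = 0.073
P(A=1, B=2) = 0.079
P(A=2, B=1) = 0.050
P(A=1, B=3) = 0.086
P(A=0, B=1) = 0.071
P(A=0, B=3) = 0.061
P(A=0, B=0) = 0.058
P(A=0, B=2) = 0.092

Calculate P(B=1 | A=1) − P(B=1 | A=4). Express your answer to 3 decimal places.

P(A=1) = 0.012 + 0.053 + 0.079 + 0.086 = 0.230; P(B=1 | A=1) = 0.053/0.230 = 0.2304.
P(A=4) = 0.025 + 0.057 + 0.027 + 0.047 = 0.156; P(B=1 | A=4) = 0.057/0.156 = 0.3654.
Difference = -0.135.

-0.135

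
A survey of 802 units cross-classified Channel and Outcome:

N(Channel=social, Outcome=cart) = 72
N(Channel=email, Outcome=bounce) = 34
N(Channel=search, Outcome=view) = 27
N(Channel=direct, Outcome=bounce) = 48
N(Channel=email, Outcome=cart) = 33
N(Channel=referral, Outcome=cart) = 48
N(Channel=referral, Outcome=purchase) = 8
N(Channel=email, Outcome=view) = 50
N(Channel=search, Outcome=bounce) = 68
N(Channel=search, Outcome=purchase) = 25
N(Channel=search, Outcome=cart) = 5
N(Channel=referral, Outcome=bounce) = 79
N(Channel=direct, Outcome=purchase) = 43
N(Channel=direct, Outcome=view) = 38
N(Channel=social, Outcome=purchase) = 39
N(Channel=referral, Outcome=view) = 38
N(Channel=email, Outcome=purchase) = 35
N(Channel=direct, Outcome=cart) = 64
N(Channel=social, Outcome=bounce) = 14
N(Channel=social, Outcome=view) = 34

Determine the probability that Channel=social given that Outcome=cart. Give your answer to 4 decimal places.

Total with Outcome=cart: 33 + 5 + 72 + 64 + 48 = 222.
P(Channel=social | Outcome=cart) = 72/222 = 0.3243.

0.3243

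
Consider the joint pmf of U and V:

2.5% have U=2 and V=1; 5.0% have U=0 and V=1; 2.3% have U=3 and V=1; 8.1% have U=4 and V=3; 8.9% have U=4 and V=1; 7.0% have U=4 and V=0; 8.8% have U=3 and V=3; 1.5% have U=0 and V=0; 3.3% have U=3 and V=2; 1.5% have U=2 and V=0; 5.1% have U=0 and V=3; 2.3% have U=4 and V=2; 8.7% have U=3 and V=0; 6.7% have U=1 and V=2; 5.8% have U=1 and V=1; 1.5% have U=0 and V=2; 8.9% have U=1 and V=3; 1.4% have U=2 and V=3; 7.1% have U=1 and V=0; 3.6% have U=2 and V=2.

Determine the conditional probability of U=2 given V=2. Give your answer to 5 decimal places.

P(V=2) = 0.015 + 0.067 + 0.036 + 0.033 + 0.023 = 0.174.
P(U=2 | V=2) = 0.036/0.174 = 0.20690.

0.20690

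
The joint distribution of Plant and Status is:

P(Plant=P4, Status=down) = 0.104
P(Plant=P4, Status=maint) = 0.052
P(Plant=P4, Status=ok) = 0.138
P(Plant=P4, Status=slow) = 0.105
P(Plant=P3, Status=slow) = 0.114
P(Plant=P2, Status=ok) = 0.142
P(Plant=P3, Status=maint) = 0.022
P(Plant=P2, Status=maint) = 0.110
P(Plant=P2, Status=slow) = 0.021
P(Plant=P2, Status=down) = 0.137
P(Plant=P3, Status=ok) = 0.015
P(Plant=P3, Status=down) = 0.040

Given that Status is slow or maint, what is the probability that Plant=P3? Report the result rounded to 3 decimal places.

P(Status=slow) = 0.021 + 0.114 + 0.105 = 0.240.
P(Status=maint) = 0.110 + 0.022 + 0.052 = 0.184.
P(Status ∈ {slow, maint}) = 0.240 + 0.184 = 0.424; P(Plant=P3, Status ∈ {slow, maint}) = 0.114 + 0.022 = 0.136.
P(Plant=P3 | Status ∈ {slow, maint}) = 0.136/0.424 = 0.321.

0.321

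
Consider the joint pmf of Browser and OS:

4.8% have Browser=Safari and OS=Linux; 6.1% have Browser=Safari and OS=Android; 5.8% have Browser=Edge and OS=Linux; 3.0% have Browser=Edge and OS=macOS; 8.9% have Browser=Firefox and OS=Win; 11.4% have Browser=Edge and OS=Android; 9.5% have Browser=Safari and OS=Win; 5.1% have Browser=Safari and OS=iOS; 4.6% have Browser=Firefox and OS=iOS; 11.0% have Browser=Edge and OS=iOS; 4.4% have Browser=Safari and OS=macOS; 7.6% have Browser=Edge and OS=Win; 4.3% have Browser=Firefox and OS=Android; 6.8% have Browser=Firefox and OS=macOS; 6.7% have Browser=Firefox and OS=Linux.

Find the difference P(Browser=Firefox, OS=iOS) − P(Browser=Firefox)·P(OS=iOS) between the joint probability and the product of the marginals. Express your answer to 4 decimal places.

P(Browser=Firefox) = 0.089 + 0.068 + 0.067 + 0.046 + 0.043 = 0.313.
P(OS=iOS) = 0.046 + 0.051 + 0.110 = 0.207.
P(Browser=Firefox, OS=iOS) − P(Browser=Firefox)P(OS=iOS) = 0.046 − 0.313×0.207 = -0.0188.

-0.0188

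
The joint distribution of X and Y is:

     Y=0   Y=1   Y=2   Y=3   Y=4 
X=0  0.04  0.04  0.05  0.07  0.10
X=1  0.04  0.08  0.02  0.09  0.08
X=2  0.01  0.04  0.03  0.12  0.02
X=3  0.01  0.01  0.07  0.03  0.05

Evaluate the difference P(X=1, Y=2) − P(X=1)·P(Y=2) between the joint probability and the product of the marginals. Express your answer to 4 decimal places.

-0.0327

P(X=1) = 0.04 + 0.08 + 0.02 + 0.09 + 0.08 = 0.31.
P(Y=2) = 0.05 + 0.02 + 0.03 + 0.07 = 0.17.
P(X=1, Y=2) − P(X=1)P(Y=2) = 0.02 − 0.31×0.17 = -0.0327.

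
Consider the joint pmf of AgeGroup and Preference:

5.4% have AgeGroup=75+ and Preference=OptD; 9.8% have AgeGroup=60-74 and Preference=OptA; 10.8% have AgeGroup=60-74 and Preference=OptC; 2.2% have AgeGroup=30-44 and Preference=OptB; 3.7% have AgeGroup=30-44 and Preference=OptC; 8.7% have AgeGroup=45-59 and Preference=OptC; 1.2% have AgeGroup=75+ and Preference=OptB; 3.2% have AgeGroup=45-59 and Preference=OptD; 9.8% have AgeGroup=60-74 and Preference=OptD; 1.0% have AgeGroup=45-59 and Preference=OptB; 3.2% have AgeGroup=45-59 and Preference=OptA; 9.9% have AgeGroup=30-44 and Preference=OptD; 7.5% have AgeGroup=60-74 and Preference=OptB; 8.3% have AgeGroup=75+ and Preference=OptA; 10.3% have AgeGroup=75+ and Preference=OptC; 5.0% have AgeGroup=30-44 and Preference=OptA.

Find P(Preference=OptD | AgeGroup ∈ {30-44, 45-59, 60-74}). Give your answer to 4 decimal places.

0.3061

P(AgeGroup=30-44) = 0.050 + 0.022 + 0.037 + 0.099 = 0.208.
P(AgeGroup=45-59) = 0.032 + 0.010 + 0.087 + 0.032 = 0.161.
P(AgeGroup=60-74) = 0.098 + 0.075 + 0.108 + 0.098 = 0.379.
P(AgeGroup ∈ {30-44, 45-59, 60-74}) = 0.208 + 0.161 + 0.379 = 0.748; P(Preference=OptD, AgeGroup ∈ {30-44, 45-59, 60-74}) = 0.099 + 0.032 + 0.098 = 0.229.
P(Preference=OptD | AgeGroup ∈ {30-44, 45-59, 60-74}) = 0.229/0.748 = 0.3061.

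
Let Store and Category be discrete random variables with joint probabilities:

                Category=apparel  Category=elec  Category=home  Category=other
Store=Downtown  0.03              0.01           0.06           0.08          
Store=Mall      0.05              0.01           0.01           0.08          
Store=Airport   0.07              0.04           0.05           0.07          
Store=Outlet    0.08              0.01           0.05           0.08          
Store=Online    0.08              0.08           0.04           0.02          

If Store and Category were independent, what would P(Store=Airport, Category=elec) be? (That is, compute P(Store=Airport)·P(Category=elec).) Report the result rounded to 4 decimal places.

P(Store=Airport) = 0.07 + 0.04 + 0.05 + 0.07 = 0.23.
P(Category=elec) = 0.01 + 0.01 + 0.04 + 0.01 + 0.08 = 0.15.
Product: 0.23 × 0.15 = 0.0345.

0.0345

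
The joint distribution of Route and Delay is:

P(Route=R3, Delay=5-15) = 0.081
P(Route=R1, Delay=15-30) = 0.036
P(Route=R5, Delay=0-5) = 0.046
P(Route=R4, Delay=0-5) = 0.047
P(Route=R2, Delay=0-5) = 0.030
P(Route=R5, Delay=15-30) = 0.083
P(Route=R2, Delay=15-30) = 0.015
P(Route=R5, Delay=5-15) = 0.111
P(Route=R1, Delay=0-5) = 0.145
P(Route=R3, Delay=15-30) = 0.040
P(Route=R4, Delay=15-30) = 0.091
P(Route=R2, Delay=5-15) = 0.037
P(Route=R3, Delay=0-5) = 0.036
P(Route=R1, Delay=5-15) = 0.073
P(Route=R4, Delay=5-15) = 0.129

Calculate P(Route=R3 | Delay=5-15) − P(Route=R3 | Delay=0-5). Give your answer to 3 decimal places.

0.070

P(Delay=5-15) = 0.073 + 0.037 + 0.081 + 0.129 + 0.111 = 0.431; P(Route=R3 | Delay=5-15) = 0.081/0.431 = 0.1879.
P(Delay=0-5) = 0.145 + 0.030 + 0.036 + 0.047 + 0.046 = 0.304; P(Route=R3 | Delay=0-5) = 0.036/0.304 = 0.1184.
Difference = 0.070.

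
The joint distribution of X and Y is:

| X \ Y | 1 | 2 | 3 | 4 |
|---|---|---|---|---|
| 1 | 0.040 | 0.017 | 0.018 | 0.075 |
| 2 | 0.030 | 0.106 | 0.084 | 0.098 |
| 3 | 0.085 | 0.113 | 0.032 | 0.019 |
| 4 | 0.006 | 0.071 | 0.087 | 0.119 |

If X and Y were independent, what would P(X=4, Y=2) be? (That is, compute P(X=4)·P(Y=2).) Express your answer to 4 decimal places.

P(X=4) = 0.006 + 0.071 + 0.087 + 0.119 = 0.283.
P(Y=2) = 0.017 + 0.106 + 0.113 + 0.071 = 0.307.
Product: 0.283 × 0.307 = 0.0869.

0.0869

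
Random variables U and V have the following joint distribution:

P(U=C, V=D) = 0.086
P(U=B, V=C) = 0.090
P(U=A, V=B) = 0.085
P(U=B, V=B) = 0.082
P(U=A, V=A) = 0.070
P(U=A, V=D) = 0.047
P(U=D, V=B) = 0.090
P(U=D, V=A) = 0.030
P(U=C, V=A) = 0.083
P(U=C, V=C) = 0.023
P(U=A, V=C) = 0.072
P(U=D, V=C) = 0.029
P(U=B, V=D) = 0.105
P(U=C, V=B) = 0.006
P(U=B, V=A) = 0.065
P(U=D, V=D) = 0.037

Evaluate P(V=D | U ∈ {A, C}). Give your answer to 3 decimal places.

0.282

P(U=A) = 0.070 + 0.085 + 0.072 + 0.047 = 0.274.
P(U=C) = 0.083 + 0.006 + 0.023 + 0.086 = 0.198.
P(U ∈ {A, C}) = 0.274 + 0.198 = 0.472; P(V=D, U ∈ {A, C}) = 0.047 + 0.086 = 0.133.
P(V=D | U ∈ {A, C}) = 0.133/0.472 = 0.282.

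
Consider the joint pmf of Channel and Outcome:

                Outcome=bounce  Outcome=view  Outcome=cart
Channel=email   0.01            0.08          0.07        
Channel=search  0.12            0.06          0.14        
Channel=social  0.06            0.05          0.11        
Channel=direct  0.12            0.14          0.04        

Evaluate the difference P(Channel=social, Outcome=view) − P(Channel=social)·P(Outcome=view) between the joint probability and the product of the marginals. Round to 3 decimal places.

-0.023

P(Channel=social) = 0.06 + 0.05 + 0.11 = 0.22.
P(Outcome=view) = 0.08 + 0.06 + 0.05 + 0.14 = 0.33.
P(Channel=social, Outcome=view) − P(Channel=social)P(Outcome=view) = 0.05 − 0.22×0.33 = -0.023.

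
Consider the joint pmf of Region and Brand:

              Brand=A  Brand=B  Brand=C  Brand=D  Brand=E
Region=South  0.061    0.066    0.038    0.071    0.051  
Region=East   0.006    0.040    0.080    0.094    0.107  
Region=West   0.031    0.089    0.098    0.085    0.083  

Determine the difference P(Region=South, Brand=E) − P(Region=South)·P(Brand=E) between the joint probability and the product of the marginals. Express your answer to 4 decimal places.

P(Region=South) = 0.061 + 0.066 + 0.038 + 0.071 + 0.051 = 0.287.
P(Brand=E) = 0.051 + 0.107 + 0.083 = 0.241.
P(Region=South, Brand=E) − P(Region=South)P(Brand=E) = 0.051 − 0.287×0.241 = -0.0182.

-0.0182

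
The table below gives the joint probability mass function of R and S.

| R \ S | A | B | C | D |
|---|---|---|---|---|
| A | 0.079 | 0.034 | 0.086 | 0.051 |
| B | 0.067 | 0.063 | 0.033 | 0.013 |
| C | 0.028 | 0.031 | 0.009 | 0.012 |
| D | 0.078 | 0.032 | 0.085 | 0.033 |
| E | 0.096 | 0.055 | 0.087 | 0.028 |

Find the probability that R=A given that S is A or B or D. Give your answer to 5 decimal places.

P(S=A) = 0.079 + 0.067 + 0.028 + 0.078 + 0.096 = 0.348.
P(S=B) = 0.034 + 0.063 + 0.031 + 0.032 + 0.055 = 0.215.
P(S=D) = 0.051 + 0.013 + 0.012 + 0.033 + 0.028 = 0.137.
P(S ∈ {A, B, D}) = 0.348 + 0.215 + 0.137 = 0.700; P(R=A, S ∈ {A, B, D}) = 0.079 + 0.034 + 0.051 = 0.164.
P(R=A | S ∈ {A, B, D}) = 0.164/0.700 = 0.23429.

0.23429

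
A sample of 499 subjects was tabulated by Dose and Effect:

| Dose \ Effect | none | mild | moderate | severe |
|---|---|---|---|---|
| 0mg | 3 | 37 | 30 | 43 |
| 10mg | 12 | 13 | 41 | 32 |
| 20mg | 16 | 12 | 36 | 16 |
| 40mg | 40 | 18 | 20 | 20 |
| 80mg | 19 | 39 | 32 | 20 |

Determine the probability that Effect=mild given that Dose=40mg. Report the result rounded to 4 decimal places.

Total with Dose=40mg: 40 + 18 + 20 + 20 = 98.
P(Effect=mild | Dose=40mg) = 18/98 = 0.1837.

0.1837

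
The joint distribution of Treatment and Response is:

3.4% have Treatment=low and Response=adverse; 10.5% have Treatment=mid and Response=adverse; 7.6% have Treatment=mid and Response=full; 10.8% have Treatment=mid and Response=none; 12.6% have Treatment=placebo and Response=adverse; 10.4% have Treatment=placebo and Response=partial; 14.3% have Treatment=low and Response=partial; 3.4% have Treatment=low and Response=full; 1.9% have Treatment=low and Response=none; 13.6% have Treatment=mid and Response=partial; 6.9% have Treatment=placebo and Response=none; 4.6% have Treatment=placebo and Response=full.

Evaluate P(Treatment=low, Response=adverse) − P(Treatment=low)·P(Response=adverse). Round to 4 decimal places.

P(Treatment=low) = 0.019 + 0.143 + 0.034 + 0.034 = 0.230.
P(Response=adverse) = 0.126 + 0.034 + 0.105 = 0.265.
P(Treatment=low, Response=adverse) − P(Treatment=low)P(Response=adverse) = 0.034 − 0.230×0.265 = -0.0270.

-0.0270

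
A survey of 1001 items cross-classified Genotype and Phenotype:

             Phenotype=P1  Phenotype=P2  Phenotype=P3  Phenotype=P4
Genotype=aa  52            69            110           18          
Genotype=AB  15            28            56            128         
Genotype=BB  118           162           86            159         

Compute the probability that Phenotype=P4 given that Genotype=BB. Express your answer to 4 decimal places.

0.3029

Total with Genotype=BB: 118 + 162 + 86 + 159 = 525.
P(Phenotype=P4 | Genotype=BB) = 159/525 = 0.3029.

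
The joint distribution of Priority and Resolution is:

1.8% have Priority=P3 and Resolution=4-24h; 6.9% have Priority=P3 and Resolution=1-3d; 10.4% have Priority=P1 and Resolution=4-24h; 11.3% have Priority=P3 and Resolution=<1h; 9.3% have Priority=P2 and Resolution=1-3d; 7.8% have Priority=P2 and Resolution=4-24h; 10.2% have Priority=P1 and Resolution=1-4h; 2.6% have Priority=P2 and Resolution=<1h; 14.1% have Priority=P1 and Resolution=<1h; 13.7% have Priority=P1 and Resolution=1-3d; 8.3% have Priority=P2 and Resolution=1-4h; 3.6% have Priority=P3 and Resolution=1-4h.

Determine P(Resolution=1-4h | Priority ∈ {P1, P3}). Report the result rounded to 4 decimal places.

0.1917

P(Priority=P1) = 0.141 + 0.102 + 0.104 + 0.137 = 0.484.
P(Priority=P3) = 0.113 + 0.036 + 0.018 + 0.069 = 0.236.
P(Priority ∈ {P1, P3}) = 0.484 + 0.236 = 0.720; P(Resolution=1-4h, Priority ∈ {P1, P3}) = 0.102 + 0.036 = 0.138.
P(Resolution=1-4h | Priority ∈ {P1, P3}) = 0.138/0.720 = 0.1917.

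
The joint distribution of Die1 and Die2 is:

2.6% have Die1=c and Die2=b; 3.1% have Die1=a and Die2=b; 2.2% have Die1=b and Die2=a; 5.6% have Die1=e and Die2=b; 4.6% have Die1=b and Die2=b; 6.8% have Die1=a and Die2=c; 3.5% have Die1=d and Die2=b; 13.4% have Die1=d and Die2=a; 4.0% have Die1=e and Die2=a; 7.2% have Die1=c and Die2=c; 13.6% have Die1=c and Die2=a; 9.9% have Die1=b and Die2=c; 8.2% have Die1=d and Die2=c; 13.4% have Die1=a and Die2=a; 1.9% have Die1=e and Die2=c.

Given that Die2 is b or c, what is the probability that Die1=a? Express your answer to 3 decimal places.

P(Die2=b) = 0.031 + 0.046 + 0.026 + 0.035 + 0.056 = 0.194.
P(Die2=c) = 0.068 + 0.099 + 0.072 + 0.082 + 0.019 = 0.340.
P(Die2 ∈ {b, c}) = 0.194 + 0.340 = 0.534; P(Die1=a, Die2 ∈ {b, c}) = 0.031 + 0.068 = 0.099.
P(Die1=a | Die2 ∈ {b, c}) = 0.099/0.534 = 0.185.

0.185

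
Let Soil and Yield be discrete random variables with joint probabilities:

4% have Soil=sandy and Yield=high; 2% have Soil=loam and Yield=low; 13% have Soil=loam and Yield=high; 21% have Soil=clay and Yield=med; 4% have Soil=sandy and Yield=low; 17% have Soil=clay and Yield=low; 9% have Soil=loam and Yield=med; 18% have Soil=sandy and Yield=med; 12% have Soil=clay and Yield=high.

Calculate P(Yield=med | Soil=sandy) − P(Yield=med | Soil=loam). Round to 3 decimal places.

0.317

P(Soil=sandy) = 0.04 + 0.18 + 0.04 = 0.26; P(Yield=med | Soil=sandy) = 0.18/0.26 = 0.6923.
P(Soil=loam) = 0.02 + 0.09 + 0.13 = 0.24; P(Yield=med | Soil=loam) = 0.09/0.24 = 0.3750.
Difference = 0.317.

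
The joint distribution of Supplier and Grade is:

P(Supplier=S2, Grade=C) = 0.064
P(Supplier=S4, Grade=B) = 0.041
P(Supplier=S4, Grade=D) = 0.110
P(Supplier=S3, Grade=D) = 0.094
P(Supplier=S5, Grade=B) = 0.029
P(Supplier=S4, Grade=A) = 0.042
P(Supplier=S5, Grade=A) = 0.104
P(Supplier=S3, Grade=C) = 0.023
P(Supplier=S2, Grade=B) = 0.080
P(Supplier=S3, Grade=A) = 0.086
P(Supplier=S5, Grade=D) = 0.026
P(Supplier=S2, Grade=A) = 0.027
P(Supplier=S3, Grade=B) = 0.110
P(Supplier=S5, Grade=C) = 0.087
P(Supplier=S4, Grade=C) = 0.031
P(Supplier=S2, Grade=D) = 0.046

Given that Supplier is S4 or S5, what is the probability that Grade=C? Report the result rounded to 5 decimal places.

0.25106

P(Supplier=S4) = 0.042 + 0.041 + 0.031 + 0.110 = 0.224.
P(Supplier=S5) = 0.104 + 0.029 + 0.087 + 0.026 = 0.246.
P(Supplier ∈ {S4, S5}) = 0.224 + 0.246 = 0.470; P(Grade=C, Supplier ∈ {S4, S5}) = 0.031 + 0.087 = 0.118.
P(Grade=C | Supplier ∈ {S4, S5}) = 0.118/0.470 = 0.25106.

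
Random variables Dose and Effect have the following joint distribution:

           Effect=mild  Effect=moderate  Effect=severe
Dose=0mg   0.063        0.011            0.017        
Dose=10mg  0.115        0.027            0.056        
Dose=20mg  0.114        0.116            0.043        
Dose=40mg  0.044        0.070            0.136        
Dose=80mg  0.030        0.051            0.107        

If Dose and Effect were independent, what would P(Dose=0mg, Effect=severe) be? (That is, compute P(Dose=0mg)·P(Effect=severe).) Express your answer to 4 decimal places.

0.0327

P(Dose=0mg) = 0.063 + 0.011 + 0.017 = 0.091.
P(Effect=severe) = 0.017 + 0.056 + 0.043 + 0.136 + 0.107 = 0.359.
Product: 0.091 × 0.359 = 0.0327.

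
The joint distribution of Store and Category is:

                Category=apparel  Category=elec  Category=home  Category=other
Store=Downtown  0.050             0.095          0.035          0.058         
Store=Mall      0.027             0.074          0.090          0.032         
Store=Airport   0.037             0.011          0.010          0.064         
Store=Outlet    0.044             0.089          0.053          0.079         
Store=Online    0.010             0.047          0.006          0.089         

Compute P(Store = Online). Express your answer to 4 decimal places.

0.1520

P(Store=Online) = 0.010 + 0.047 + 0.006 + 0.089 = 0.152.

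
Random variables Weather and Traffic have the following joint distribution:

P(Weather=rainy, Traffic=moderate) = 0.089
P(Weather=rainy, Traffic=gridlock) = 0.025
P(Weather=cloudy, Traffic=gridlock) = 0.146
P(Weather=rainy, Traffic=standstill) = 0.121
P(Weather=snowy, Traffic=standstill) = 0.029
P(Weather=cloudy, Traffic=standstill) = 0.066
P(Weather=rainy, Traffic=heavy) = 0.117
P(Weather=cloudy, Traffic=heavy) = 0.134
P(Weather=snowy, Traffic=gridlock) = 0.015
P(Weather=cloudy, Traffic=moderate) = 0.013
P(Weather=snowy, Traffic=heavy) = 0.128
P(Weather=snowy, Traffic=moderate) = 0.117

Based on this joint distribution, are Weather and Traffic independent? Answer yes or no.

no

P(Weather=cloudy) = 0.359 and P(Traffic=gridlock) = 0.186, so their product is 0.06677, but P(Weather=cloudy, Traffic=gridlock) = 0.146. Since these differ, Weather and Traffic are not independent.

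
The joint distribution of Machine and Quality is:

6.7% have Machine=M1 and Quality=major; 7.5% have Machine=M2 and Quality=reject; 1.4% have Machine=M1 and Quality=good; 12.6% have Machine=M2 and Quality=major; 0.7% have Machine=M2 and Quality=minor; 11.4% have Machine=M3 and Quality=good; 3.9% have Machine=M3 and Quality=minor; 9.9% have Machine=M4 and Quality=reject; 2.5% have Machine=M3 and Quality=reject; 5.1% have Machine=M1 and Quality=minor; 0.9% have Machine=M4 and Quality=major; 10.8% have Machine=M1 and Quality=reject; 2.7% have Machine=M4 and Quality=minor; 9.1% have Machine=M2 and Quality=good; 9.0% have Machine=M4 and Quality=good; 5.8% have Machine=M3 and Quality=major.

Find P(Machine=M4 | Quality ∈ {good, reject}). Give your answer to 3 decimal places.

P(Quality=good) = 0.014 + 0.091 + 0.114 + 0.090 = 0.309.
P(Quality=reject) = 0.108 + 0.075 + 0.025 + 0.099 = 0.307.
P(Quality ∈ {good, reject}) = 0.309 + 0.307 = 0.616; P(Machine=M4, Quality ∈ {good, reject}) = 0.090 + 0.099 = 0.189.
P(Machine=M4 | Quality ∈ {good, reject}) = 0.189/0.616 = 0.307.

0.307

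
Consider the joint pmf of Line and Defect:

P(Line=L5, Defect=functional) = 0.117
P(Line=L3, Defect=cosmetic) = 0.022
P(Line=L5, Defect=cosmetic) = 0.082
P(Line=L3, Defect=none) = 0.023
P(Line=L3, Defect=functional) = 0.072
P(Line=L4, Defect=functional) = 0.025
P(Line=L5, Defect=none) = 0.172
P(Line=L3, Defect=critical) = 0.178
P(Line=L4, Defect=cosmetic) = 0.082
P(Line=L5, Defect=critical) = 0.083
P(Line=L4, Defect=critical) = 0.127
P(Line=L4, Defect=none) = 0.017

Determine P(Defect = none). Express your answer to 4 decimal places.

0.2120

P(Defect=none) = 0.023 + 0.017 + 0.172 = 0.212.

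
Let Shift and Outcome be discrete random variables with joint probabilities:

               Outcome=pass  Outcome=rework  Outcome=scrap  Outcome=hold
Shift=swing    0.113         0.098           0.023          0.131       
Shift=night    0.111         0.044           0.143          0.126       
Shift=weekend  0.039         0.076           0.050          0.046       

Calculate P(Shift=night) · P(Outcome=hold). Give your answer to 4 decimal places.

P(Shift=night) = 0.111 + 0.044 + 0.143 + 0.126 = 0.424.
P(Outcome=hold) = 0.131 + 0.126 + 0.046 = 0.303.
Product: 0.424 × 0.303 = 0.1285.

0.1285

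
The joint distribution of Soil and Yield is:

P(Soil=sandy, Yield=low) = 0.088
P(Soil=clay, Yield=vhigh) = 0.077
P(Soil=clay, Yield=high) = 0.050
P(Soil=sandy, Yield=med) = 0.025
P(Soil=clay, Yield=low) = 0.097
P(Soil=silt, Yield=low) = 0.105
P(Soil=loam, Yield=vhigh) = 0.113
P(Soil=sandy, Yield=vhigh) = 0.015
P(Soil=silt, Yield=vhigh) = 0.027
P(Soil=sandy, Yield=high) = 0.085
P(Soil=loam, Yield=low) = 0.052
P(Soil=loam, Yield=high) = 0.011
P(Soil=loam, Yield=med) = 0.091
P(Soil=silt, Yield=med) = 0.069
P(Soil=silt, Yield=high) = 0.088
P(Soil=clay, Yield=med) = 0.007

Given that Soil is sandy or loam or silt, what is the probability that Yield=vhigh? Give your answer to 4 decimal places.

0.2016

P(Soil=sandy) = 0.088 + 0.025 + 0.085 + 0.015 = 0.213.
P(Soil=loam) = 0.052 + 0.091 + 0.011 + 0.113 = 0.267.
P(Soil=silt) = 0.105 + 0.069 + 0.088 + 0.027 = 0.289.
P(Soil ∈ {sandy, loam, silt}) = 0.213 + 0.267 + 0.289 = 0.769; P(Yield=vhigh, Soil ∈ {sandy, loam, silt}) = 0.015 + 0.113 + 0.027 = 0.155.
P(Yield=vhigh | Soil ∈ {sandy, loam, silt}) = 0.155/0.769 = 0.2016.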